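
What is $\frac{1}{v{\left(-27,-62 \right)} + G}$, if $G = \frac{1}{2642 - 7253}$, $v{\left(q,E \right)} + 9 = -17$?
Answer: $- \frac{4611}{119887} \approx -0.038461$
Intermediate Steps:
$v{\left(q,E \right)} = -26$ ($v{\left(q,E \right)} = -9 - 17 = -26$)
$G = - \frac{1}{4611}$ ($G = \frac{1}{-4611} = - \frac{1}{4611} \approx -0.00021687$)
$\frac{1}{v{\left(-27,-62 \right)} + G} = \frac{1}{-26 - \frac{1}{4611}} = \frac{1}{- \frac{119887}{4611}} = - \frac{4611}{119887}$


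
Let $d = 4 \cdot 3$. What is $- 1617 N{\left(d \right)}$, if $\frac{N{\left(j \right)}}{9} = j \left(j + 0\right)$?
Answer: $-2095632$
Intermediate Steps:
$d = 12$
$N{\left(j \right)} = 9 j^{2}$ ($N{\left(j \right)} = 9 j \left(j + 0\right) = 9 j j = 9 j^{2}$)
$- 1617 N{\left(d \right)} = - 1617 \cdot 9 \cdot 12^{2} = - 1617 \cdot 9 \cdot 144 = \left(-1617\right) 1296 = -2095632$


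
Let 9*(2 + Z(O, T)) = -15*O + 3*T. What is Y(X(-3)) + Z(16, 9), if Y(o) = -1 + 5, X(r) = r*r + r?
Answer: -65/3 ≈ -21.667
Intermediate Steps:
Z(O, T) = -2 - 5*O/3 + T/3 (Z(O, T) = -2 + (-15*O + 3*T)/9 = -2 + (-5*O/3 + T/3) = -2 - 5*O/3 + T/3)
X(r) = r + r² (X(r) = r² + r = r + r²)
Y(o) = 4
Y(X(-3)) + Z(16, 9) = 4 + (-2 - 5/3*16 + (⅓)*9) = 4 + (-2 - 80/3 + 3) = 4 - 77/3 = -65/3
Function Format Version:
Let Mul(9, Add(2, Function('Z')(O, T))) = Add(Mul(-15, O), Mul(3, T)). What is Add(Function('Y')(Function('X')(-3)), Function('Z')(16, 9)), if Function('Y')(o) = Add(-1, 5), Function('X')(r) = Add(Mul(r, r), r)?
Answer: Rational(-65, 3) ≈ -21.667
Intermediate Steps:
Function('Z')(O, T) = Add(-2, Mul(Rational(-5, 3), O), Mul(Rational(1, 3), T)) (Function('Z')(O, T) = Add(-2, Mul(Rational(1, 9), Add(Mul(-15, O), Mul(3, T)))) = Add(-2, Add(Mul(Rational(-5, 3), O), Mul(Rational(1, 3), T))) = Add(-2, Mul(Rational(-5, 3), O), Mul(Rational(1, 3), T)))
Function('X')(r) = Add(r, Pow(r, 2)) (Function('X')(r) = Add(Pow(r, 2), r) = Add(r, Pow(r, 2)))
Function('Y')(o) = 4
Add(Function('Y')(Function('X')(-3)), Function('Z')(16, 9)) = Add(4, Add(-2, Mul(Rational(-5, 3), 16), Mul(Rational(1, 3), 9))) = Add(4, Add(-2, Rational(-80, 3), 3)) = Add(4, Rational(-77, 3)) = Rational(-65, 3)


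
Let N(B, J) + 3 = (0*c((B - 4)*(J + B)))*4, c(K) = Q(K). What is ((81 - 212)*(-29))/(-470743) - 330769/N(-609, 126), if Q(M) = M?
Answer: 155707179970/1412229 ≈ 1.1026e+5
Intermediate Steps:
c(K) = K
N(B, J) = -3 (N(B, J) = -3 + (0*((B - 4)*(J + B)))*4 = -3 + (0*((-4 + B)*(B + J)))*4 = -3 + 0*4 = -3 + 0 = -3)
((81 - 212)*(-29))/(-470743) - 330769/N(-609, 126) = ((81 - 212)*(-29))/(-470743) - 330769/(-3) = -131*(-29)*(-1/470743) - 330769*(-⅓) = 3799*(-1/470743) + 330769/3 = -3799/470743 + 330769/3 = 155707179970/1412229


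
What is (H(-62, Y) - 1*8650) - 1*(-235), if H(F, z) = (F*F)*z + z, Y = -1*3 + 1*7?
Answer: 6965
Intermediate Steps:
Y = 4 (Y = -3 + 7 = 4)
H(F, z) = z + z*F**2 (H(F, z) = F**2*z + z = z*F**2 + z = z + z*F**2)
(H(-62, Y) - 1*8650) - 1*(-235) = (4*(1 + (-62)**2) - 1*8650) - 1*(-235) = (4*(1 + 3844) - 8650) + 235 = (4*3845 - 8650) + 235 = (15380 - 8650) + 235 = 6730 + 235 = 6965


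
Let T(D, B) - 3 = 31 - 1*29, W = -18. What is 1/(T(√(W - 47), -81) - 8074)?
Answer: -1/8069 ≈ -0.00012393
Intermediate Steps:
T(D, B) = 5 (T(D, B) = 3 + (31 - 1*29) = 3 + (31 - 29) = 3 + 2 = 5)
1/(T(√(W - 47), -81) - 8074) = 1/(5 - 8074) = 1/(-8069) = -1/8069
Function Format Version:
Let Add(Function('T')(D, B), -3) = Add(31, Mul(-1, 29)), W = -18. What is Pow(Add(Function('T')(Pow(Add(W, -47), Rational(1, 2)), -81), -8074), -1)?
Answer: Rational(-1, 8069) ≈ -0.00012393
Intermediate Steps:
Function('T')(D, B) = 5 (Function('T')(D, B) = Add(3, Add(31, Mul(-1, 29))) = Add(3, Add(31, -29)) = Add(3, 2) = 5)
Pow(Add(Function('T')(Pow(Add(W, -47), Rational(1, 2)), -81), -8074), -1) = Pow(Add(5, -8074), -1) = Pow(-8069, -1) = Rational(-1, 8069)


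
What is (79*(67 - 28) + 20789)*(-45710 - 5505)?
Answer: -1222502050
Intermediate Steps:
(79*(67 - 28) + 20789)*(-45710 - 5505) = (79*39 + 20789)*(-51215) = (3081 + 20789)*(-51215) = 23870*(-51215) = -1222502050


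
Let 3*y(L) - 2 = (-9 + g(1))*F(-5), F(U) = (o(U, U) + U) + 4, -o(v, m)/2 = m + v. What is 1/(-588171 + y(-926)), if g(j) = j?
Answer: -1/588221 ≈ -1.7000e-6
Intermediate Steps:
o(v, m) = -2*m - 2*v (o(v, m) = -2*(m + v) = -2*m - 2*v)
F(U) = 4 - 3*U (F(U) = ((-2*U - 2*U) + U) + 4 = (-4*U + U) + 4 = -3*U + 4 = 4 - 3*U)
y(L) = -50 (y(L) = ⅔ + ((-9 + 1)*(4 - 3*(-5)))/3 = ⅔ + (-8*(4 + 15))/3 = ⅔ + (-8*19)/3 = ⅔ + (⅓)*(-152) = ⅔ - 152/3 = -50)
1/(-588171 + y(-926)) = 1/(-588171 - 50) = 1/(-588221) = -1/588221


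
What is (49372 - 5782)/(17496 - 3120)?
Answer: 7265/2396 ≈ 3.0321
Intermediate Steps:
(49372 - 5782)/(17496 - 3120) = 43590/14376 = 43590*(1/14376) = 7265/2396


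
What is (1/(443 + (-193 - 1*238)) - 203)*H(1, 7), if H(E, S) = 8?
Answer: -4870/3 ≈ -1623.3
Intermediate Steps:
(1/(443 + (-193 - 1*238)) - 203)*H(1, 7) = (1/(443 + (-193 - 1*238)) - 203)*8 = (1/(443 + (-193 - 238)) - 203)*8 = (1/(443 - 431) - 203)*8 = (1/12 - 203)*8 = -2435/12*8 = -4870/3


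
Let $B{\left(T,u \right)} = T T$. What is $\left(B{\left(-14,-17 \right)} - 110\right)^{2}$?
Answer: $7396$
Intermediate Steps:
$B{\left(T,u \right)} = T^{2}$
$\left(B{\left(-14,-17 \right)} - 110\right)^{2} = \left(\left(-14\right)^{2} - 110\right)^{2} = \left(196 - 110\right)^{2} = 86^{2} = 7396$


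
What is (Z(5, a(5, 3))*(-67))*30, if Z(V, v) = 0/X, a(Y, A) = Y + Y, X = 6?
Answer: 0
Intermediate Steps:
a(Y, A) = 2*Y
Z(V, v) = 0 (Z(V, v) = 0/6 = 0*(⅙) = 0)
(Z(5, a(5, 3))*(-67))*30 = (0*(-67))*30 = 0*30 = 0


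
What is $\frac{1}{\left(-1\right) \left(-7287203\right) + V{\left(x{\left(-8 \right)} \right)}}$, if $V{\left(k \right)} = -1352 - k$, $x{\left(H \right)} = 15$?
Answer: $\frac{1}{7285836} \approx 1.3725 \cdot 10^{-7}$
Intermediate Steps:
$\frac{1}{\left(-1\right) \left(-7287203\right) + V{\left(x{\left(-8 \right)} \right)}} = \frac{1}{\left(-1\right) \left(-7287203\right) - 1367} = \frac{1}{7287203 - 1367} = \frac{1}{7285836}$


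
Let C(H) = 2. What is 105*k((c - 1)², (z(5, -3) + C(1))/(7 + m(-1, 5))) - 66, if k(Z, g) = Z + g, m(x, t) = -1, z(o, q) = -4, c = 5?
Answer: 1579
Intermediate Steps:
105*k((c - 1)², (z(5, -3) + C(1))/(7 + m(-1, 5))) - 66 = 105*((5 - 1)² + (-4 + 2)/(7 - 1)) - 66 = 105*(4² - 2/6) - 66 = 105*(16 - 2*⅙) - 66 = 105*(16 - ⅓) - 66 = 105*(47/3) - 66 = 1645 - 66 = 1579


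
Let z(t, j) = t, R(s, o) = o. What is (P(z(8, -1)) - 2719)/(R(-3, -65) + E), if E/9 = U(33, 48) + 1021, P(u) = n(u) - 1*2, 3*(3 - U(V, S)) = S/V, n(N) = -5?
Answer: -29986/100613 ≈ -0.29803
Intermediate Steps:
U(V, S) = 3 - S/(3*V)
P(u) = -7 (P(u) = -5 - 1*2 = -5 - 2 = -7)
E = 101328/11 (E = 9*((3 - ⅓*48/33) + 1021) = 9*((3 - ⅓*48*1/33) + 1021) = 9*((3 - 16/33) + 1021) = 9*(83/33 + 1021) = 9*(33776/33) = 101328/11 ≈ 9211.6)
(P(z(8, -1)) - 2719)/(R(-3, -65) + E) = (-7 - 2719)/(-65 + 101328/11) = -2726/100613/11 = -2726*11/100613 = -29986/100613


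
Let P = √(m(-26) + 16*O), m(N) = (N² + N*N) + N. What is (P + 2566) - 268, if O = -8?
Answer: 2298 + √1198 ≈ 2332.6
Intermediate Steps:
m(N) = N + 2*N² (m(N) = (N² + N²) + N = 2*N² + N = N + 2*N²)
P = √1198 (P = √(-26*(1 + 2*(-26)) + 16*(-8)) = √(-26*(1 - 52) - 128) = √(-26*(-51) - 128) = √(1326 - 128) = √1198 ≈ 34.612)
(P + 2566) - 268 = (√1198 + 2566) - 268 = (2566 + √1198) - 268 = 2298 + √1198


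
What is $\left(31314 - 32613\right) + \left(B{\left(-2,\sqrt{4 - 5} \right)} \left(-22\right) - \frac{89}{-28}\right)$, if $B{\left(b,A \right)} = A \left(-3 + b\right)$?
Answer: $- \frac{36283}{28} + 110 i \approx -1295.8 + 110.0 i$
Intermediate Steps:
$\left(31314 - 32613\right) + \left(B{\left(-2,\sqrt{4 - 5} \right)} \left(-22\right) - \frac{89}{-28}\right) = \left(31314 - 32613\right) + \left(\sqrt{4 - 5} \left(-3 - 2\right) \left(-22\right) - \frac{89}{-28}\right) = -1299 + \left(\sqrt{-1} \left(-5\right) \left(-22\right) - - \frac{89}{28}\right) = -1299 + \left(i \left(-5\right) \left(-22\right) + \frac{89}{28}\right) = -1299 + \left(- 5 i \left(-22\right) + \frac{89}{28}\right) = -1299 + \left(110 i + \frac{89}{28}\right) = -1299 + \left(\frac{89}{28} + 110 i\right) = - \frac{36283}{28} + 110 i$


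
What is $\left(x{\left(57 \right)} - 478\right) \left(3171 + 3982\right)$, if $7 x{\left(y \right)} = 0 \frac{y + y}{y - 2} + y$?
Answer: $- \frac{23526217}{7} \approx -3.3609 \cdot 10^{6}$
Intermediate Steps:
$x{\left(y \right)} = \frac{y}{7}$ ($x{\left(y \right)} = \frac{0 \frac{y + y}{y - 2} + y}{7} = \frac{0 \frac{2 y}{-2 + y} + y}{7} = \frac{0 + y}{7} = \frac{y}{7}$)
$\left(x{\left(57 \right)} - 478\right) \left(3171 + 3982\right) = \left(\frac{1}{7} \cdot 57 - 478\right) \left(3171 + 3982\right) = \left(\frac{57}{7} - 478\right) 7153 = \left(- \frac{3289}{7}\right) 7153 = - \frac{23526217}{7}$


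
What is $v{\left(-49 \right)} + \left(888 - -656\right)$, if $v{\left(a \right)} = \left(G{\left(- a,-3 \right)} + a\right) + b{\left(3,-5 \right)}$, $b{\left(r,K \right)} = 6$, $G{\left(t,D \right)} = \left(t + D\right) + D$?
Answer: $1544$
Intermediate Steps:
$G{\left(t,D \right)} = t + 2 D$ ($G{\left(t,D \right)} = \left(D + t\right) + D = t + 2 D$)
$v{\left(a \right)} = 0$ ($v{\left(a \right)} = \left(\left(- a + 2 \left(-3\right)\right) + a\right) + 6 = \left(\left(- a - 6\right) + a\right) + 6 = \left(\left(-6 - a\right) + a\right) + 6 = -6 + 6 = 0$)
$v{\left(-49 \right)} + \left(888 - -656\right) = 0 + \left(888 - -656\right) = 0 + \left(888 + 656\right) = 0 + 1544 = 1544$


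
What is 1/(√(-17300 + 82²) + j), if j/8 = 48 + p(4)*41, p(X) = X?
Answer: 106/180437 - I*√661/721748 ≈ 0.00058746 - 3.5622e-5*I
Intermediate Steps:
j = 1696 (j = 8*(48 + 4*41) = 8*(48 + 164) = 8*212 = 1696)
1/(√(-17300 + 82²) + j) = 1/(√(-17300 + 82²) + 1696) = 1/(√(-17300 + 6724) + 1696) = 1/(√(-10576) + 1696) = 1/(4*I*√661 + 1696) = 1/(1696 + 4*I*√661)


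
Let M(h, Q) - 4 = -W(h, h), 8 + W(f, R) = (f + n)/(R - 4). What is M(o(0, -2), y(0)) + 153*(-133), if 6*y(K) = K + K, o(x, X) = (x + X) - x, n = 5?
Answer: -40673/2 ≈ -20337.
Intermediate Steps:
W(f, R) = -8 + (5 + f)/(-4 + R) (W(f, R) = -8 + (f + 5)/(R - 4) = -8 + (5 + f)/(-4 + R))
o(x, X) = X (o(x, X) = (X + x) - x = X)
y(K) = K/3 (y(K) = (K + K)/6 = (2*K)/6 = K/3)
M(h, Q) = 4 - (37 - 7*h)/(-4 + h) (M(h, Q) = 4 - (37 + h - 8*h)/(-4 + h) = 4 - (37 - 7*h)/(-4 + h))
M(o(0, -2), y(0)) + 153*(-133) = (-53 + 11*(-2))/(-4 - 2) + 153*(-133) = (-53 - 22)/(-6) - 20349 = -⅙*(-75) - 20349 = 25/2 - 20349 = -40673/2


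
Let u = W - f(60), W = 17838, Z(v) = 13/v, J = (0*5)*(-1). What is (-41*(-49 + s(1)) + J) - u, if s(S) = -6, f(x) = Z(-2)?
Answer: -31179/2 ≈ -15590.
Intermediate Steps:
J = 0 (J = 0*(-1) = 0)
f(x) = -13/2 (f(x) = 13/(-2) = 13*(-½) = -13/2)
u = 35689/2 (u = 17838 - 1*(-13/2) = 17838 + 13/2 = 35689/2 ≈ 17845.)
(-41*(-49 + s(1)) + J) - u = (-41*(-49 - 6) + 0) - 1*35689/2 = (-41*(-55) + 0) - 35689/2 = (2255 + 0) - 35689/2 = 2255 - 35689/2 = -31179/2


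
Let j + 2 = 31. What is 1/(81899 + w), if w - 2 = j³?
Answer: 1/106290 ≈ 9.4082e-6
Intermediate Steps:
j = 29 (j = -2 + 31 = 29)
w = 24391 (w = 2 + 29³ = 2 + 24389 = 24391)
1/(81899 + w) = 1/(81899 + 24391) = 1/106290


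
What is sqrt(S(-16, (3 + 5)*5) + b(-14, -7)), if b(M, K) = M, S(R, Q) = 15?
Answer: 1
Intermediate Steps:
sqrt(S(-16, (3 + 5)*5) + b(-14, -7)) = sqrt(15 - 14) = sqrt(1) = 1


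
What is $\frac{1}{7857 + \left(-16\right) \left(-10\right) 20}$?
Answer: $\frac{1}{11057} \approx 9.0441 \cdot 10^{-5}$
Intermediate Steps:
$\frac{1}{7857 + \left(-16\right) \left(-10\right) 20} = \frac{1}{7857 + 160 \cdot 20} = \frac{1}{7857 + 3200} = \frac{1}{11057}$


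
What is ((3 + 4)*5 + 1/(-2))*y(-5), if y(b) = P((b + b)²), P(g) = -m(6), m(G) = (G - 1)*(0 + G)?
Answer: -1035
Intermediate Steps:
m(G) = G*(-1 + G) (m(G) = (-1 + G)*G = G*(-1 + G))
P(g) = -30 (P(g) = -6*(-1 + 6) = -6*5 = -1*30 = -30)
y(b) = -30
((3 + 4)*5 + 1/(-2))*y(-5) = ((3 + 4)*5 + 1/(-2))*(-30) = (7*5 - ½)*(-30) = (35 - ½)*(-30) = (69/2)*(-30) = -1035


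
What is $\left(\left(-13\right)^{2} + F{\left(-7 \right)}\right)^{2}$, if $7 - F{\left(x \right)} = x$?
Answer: $33489$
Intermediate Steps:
$F{\left(x \right)} = 7 - x$
$\left(\left(-13\right)^{2} + F{\left(-7 \right)}\right)^{2} = \left(\left(-13\right)^{2} + \left(7 - -7\right)\right)^{2} = \left(169 + \left(7 + 7\right)\right)^{2} = \left(169 + 14\right)^{2} = 183^{2} = 33489$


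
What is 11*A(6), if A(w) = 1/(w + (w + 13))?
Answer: 11/25 ≈ 0.44000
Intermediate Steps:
A(w) = 1/(13 + 2*w) (A(w) = 1/(w + (13 + w)) = 1/(13 + 2*w))
11*A(6) = 11/(13 + 2*6) = 11/(13 + 12) = 11/25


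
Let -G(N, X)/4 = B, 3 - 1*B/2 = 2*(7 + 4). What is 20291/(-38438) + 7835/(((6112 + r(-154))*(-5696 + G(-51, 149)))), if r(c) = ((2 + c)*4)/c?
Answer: -344152182593/651655096704 ≈ -0.52812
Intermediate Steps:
r(c) = (8 + 4*c)/c
B = -38 (B = 6 - 4*(7 + 4) = 6 - 4*11 = 6 - 2*22 = 6 - 44 = -38)
G(N, X) = 152 (G(N, X) = -4*(-38) = 152)
20291/(-38438) + 7835/(((6112 + r(-154))*(-5696 + G(-51, 149)))) = 20291/(-38438) + 7835/(((6112 + (4 + 8/(-154)))*(-5696 + 152))) = 20291*(-1/38438) + 7835/(((6112 + (4 + 8*(-1/154)))*(-5544))) = -20291/38438 + 7835/(((6112 + (4 - 4/77))*(-5544))) = -20291/38438 + 7835/(((6112 + 304/77)*(-5544))) = -20291/38438 + 7835/(((470928/77)*(-5544))) = -20291/38438 + 7835/(-33906816) = -20291/38438 + 7835*(-1/33906816) = -20291/38438 - 7835/33906816 = -344152182593/651655096704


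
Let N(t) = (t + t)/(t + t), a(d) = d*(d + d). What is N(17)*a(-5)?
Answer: 50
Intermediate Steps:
a(d) = 2*d² (a(d) = d*(2*d) = 2*d²)
N(t) = 1 (N(t) = (2*t)/((2*t)) = (2*t)*(1/(2*t)) = 1)
N(17)*a(-5) = 1*(2*(-5)²) = 1*(2*25) = 1*50 = 50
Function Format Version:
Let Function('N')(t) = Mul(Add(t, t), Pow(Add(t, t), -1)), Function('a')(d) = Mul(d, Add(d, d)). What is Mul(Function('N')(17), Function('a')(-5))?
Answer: 50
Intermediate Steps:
Function('a')(d) = Mul(2, Pow(d, 2)) (Function('a')(d) = Mul(d, Mul(2, d)) = Mul(2, Pow(d, 2)))
Function('N')(t) = 1 (Function('N')(t) = Mul(Mul(2, t), Pow(Mul(2, t), -1)) = Mul(Mul(2, t), Mul(Rational(1, 2), Pow(t, -1))) = 1)
Mul(Function('N')(17), Function('a')(-5)) = Mul(1, Mul(2, Pow(-5, 2))) = Mul(1, Mul(2, 25)) = Mul(1, 50) = 50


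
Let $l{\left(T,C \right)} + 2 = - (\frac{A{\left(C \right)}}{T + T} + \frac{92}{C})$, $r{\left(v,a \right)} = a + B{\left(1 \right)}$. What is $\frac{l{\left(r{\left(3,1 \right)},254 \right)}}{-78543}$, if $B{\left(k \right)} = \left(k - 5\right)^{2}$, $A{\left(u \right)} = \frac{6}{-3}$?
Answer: $\frac{4973}{169574337} \approx 2.9326 \cdot 10^{-5}$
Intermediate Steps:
$A{\left(u \right)} = -2$ ($A{\left(u \right)} = 6 \left(- \frac{1}{3}\right) = -2$)
$B{\left(k \right)} = \left(-5 + k\right)^{2}$
$r{\left(v,a \right)} = 16 + a$ ($r{\left(v,a \right)} = a + \left(-5 + 1\right)^{2} = a + \left(-4\right)^{2} = a + 16 = 16 + a$)
$l{\left(T,C \right)} = -2 + \frac{1}{T} - \frac{92}{C}$ ($l{\left(T,C \right)} = -2 - \left(- \frac{2}{T + T} + \frac{92}{C}\right) = -2 - \left(- \frac{2}{2 T} + \frac{92}{C}\right) = -2 - \left(- 2 \frac{1}{2 T} + \frac{92}{C}\right) = -2 - \left(- \frac{1}{T} + \frac{92}{C}\right) = -2 + \left(\frac{1}{T} - \frac{92}{C}\right) = -2 + \frac{1}{T} - \frac{92}{C}$)
$\frac{l{\left(r{\left(3,1 \right)},254 \right)}}{-78543} = \frac{-2 + \frac{1}{16 + 1} - \frac{92}{254}}{-78543} = \left(-2 + \frac{1}{17} - \frac{46}{127}\right) \left(- \frac{1}{78543}\right) = \left(- \frac{4973}{2159}\right) \left(- \frac{1}{78543}\right) = \frac{4973}{169574337}$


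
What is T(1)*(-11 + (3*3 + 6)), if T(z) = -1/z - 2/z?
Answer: -12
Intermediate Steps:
T(z) = -3/z
T(1)*(-11 + (3*3 + 6)) = (-3/1)*(-11 + (3*3 + 6)) = (-3*1)*(-11 + (9 + 6)) = -3*(-11 + 15) = -3*4 = -12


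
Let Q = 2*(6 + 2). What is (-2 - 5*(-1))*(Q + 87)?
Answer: 309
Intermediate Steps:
Q = 16 (Q = 2*8 = 16)
(-2 - 5*(-1))*(Q + 87) = (-2 - 5*(-1))*(16 + 87) = (-2 + 5)*103 = 3*103 = 309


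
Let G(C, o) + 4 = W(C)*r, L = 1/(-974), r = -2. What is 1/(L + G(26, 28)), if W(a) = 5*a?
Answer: -974/257137 ≈ -0.0037879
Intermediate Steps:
L = -1/974 ≈ -0.0010267
G(C, o) = -4 - 10*C (G(C, o) = -4 + (5*C)*(-2) = -4 - 10*C)
1/(L + G(26, 28)) = 1/(-1/974 + (-4 - 10*26)) = 1/(-1/974 + (-4 - 260)) = 1/(-1/974 - 264) = 1/(-257137/974) = -974/257137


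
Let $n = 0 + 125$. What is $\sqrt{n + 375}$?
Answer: $10 \sqrt{5} \approx 22.361$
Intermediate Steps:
$n = 125$
$\sqrt{n + 375} = \sqrt{125 + 375} = \sqrt{500} = 10 \sqrt{5}$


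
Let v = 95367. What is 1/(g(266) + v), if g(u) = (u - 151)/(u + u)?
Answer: 532/50735359 ≈ 1.0486e-5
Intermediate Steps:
g(u) = (-151 + u)/(2*u) (g(u) = (-151 + u)/((2*u)) = (-151 + u)*(1/(2*u)) = (-151 + u)/(2*u))
1/(g(266) + v) = 1/((½)*(-151 + 266)/266 + 95367) = 1/((½)*(1/266)*115 + 95367) = 1/(115/532 + 95367) = 1/(50735359/532) = 532/50735359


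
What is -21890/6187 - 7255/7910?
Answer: -43607317/9787834 ≈ -4.4553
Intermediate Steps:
-21890/6187 - 7255/7910 = -21890*1/6187 - 7255*1/7910 = -21890/6187 - 1451/1582 = -43607317/9787834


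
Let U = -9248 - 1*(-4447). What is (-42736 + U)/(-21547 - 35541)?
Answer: 47537/57088 ≈ 0.83270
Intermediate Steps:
U = -4801 (U = -9248 + 4447 = -4801)
(-42736 + U)/(-21547 - 35541) = (-42736 - 4801)/(-21547 - 35541) = -47537/(-57088) = -47537*(-1/57088) = 47537/57088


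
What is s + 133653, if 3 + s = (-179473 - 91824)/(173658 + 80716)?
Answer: 33996813803/254374 ≈ 1.3365e+5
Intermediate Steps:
s = -1034419/254374 (s = -3 + (-179473 - 91824)/(173658 + 80716) = -3 - 271297/254374 = -1034419/254374 ≈ -4.0665)
s + 133653 = -1034419/254374 + 133653 = 33996813803/254374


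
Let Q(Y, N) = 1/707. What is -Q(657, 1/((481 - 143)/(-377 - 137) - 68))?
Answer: -1/707 ≈ -0.0014144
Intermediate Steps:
Q(Y, N) = 1/707
-Q(657, 1/((481 - 143)/(-377 - 137) - 68)) = -1*1/707 = -1/707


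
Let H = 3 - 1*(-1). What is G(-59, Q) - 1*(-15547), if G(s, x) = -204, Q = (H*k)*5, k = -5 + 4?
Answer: 15343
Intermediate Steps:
H = 4 (H = 3 + 1 = 4)
k = -1
Q = -20 (Q = (4*(-1))*5 = -4*5 = -20)
G(-59, Q) - 1*(-15547) = -204 - 1*(-15547) = -204 + 15547 = 15343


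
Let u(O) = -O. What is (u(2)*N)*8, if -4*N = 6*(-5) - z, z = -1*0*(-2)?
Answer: -120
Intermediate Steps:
z = 0 (z = 0*(-2) = 0)
N = 15/2 (N = -(6*(-5) - 1*0)/4 = -(-30 + 0)/4 = -¼*(-30) = 15/2 ≈ 7.5000)
(u(2)*N)*8 = (-1*2*(15/2))*8 = -2*15/2*8 = -15*8 = -120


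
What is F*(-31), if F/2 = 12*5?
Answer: -3720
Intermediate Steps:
F = 120 (F = 2*(12*5) = 2*60 = 120)
F*(-31) = 120*(-31) = -3720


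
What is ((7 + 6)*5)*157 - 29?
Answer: 10176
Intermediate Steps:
((7 + 6)*5)*157 - 29 = (13*5)*157 - 29 = 65*157 - 29 = 10205 - 29 = 10176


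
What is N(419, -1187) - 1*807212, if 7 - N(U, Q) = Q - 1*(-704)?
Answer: -806722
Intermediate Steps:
N(U, Q) = -697 - Q (N(U, Q) = 7 - (Q - 1*(-704)) = 7 - (Q + 704) = 7 - (704 + Q) = 7 + (-704 - Q) = -697 - Q)
N(419, -1187) - 1*807212 = (-697 - 1*(-1187)) - 1*807212 = (-697 + 1187) - 807212 = 490 - 807212 = -806722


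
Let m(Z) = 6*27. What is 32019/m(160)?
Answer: 10673/54 ≈ 197.65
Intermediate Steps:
m(Z) = 162
32019/m(160) = 32019/162 = 32019*(1/162) = 10673/54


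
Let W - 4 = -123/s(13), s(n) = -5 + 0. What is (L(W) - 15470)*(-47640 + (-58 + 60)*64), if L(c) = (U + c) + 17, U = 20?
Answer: 3659469264/5 ≈ 7.3189e+8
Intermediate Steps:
s(n) = -5
W = 143/5 (W = 4 - 123/(-5) = 4 - 123*(-⅕) = 4 + 123/5 = 143/5 ≈ 28.600)
L(c) = 37 + c (L(c) = (20 + c) + 17 = 37 + c)
(L(W) - 15470)*(-47640 + (-58 + 60)*64) = ((37 + 143/5) - 15470)*(-47640 + (-58 + 60)*64) = (328/5 - 15470)*(-47640 + 2*64) = -77022*(-47640 + 128)/5 = -77022/5*(-47512) = 3659469264/5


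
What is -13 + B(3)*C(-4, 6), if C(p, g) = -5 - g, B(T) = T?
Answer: -46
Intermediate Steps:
-13 + B(3)*C(-4, 6) = -13 + 3*(-5 - 1*6) = -13 + 3*(-5 - 6) = -13 + 3*(-11) = -13 - 33 = -46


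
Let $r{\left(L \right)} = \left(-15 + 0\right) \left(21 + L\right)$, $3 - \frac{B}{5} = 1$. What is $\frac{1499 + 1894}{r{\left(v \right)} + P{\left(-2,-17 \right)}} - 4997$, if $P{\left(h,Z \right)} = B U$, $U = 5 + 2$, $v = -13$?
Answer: $- \frac{253243}{50} \approx -5064.9$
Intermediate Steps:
$U = 7$
$B = 10$ ($B = 15 - 5 = 10$)
$r{\left(L \right)} = -315 - 15 L$ ($r{\left(L \right)} = - 15 \left(21 + L\right) = -315 - 15 L$)
$P{\left(h,Z \right)} = 70$ ($P{\left(h,Z \right)} = 10 \cdot 7 = 70$)
$\frac{1499 + 1894}{r{\left(v \right)} + P{\left(-2,-17 \right)}} - 4997 = \frac{1499 + 1894}{\left(-315 - -195\right) + 70} - 4997 = \frac{3393}{\left(-315 + 195\right) + 70} - 4997 = \frac{3393}{-120 + 70} - 4997 = \frac{3393}{-50} - 4997 = 3393 \left(- \frac{1}{50}\right) - 4997 = - \frac{3393}{50} - 4997 = - \frac{253243}{50}$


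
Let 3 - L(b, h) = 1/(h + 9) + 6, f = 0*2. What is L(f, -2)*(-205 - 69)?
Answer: 6028/7 ≈ 861.14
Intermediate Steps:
f = 0
L(b, h) = -3 - 1/(9 + h) (L(b, h) = 3 - (1/(h + 9) + 6) = 3 - (1/(9 + h) + 6) = 3 - (6 + 1/(9 + h)) = 3 + (-6 - 1/(9 + h)) = -3 - 1/(9 + h))
L(f, -2)*(-205 - 69) = ((-28 - 3*(-2))/(9 - 2))*(-205 - 69) = ((-28 + 6)/7)*(-274) = ((⅐)*(-22))*(-274) = -22/7*(-274) = 6028/7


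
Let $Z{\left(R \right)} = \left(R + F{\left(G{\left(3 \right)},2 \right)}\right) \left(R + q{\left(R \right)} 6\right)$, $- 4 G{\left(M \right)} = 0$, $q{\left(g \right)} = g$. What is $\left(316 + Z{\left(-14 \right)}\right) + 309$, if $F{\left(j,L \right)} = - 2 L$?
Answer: $2389$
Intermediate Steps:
$G{\left(M \right)} = 0$ ($G{\left(M \right)} = \left(- \frac{1}{4}\right) 0 = 0$)
$Z{\left(R \right)} = 7 R \left(-4 + R\right)$ ($Z{\left(R \right)} = \left(R - 4\right) \left(R + R 6\right) = \left(R - 4\right) \left(R + 6 R\right) = \left(-4 + R\right) 7 R = 7 R \left(-4 + R\right)$)
$\left(316 + Z{\left(-14 \right)}\right) + 309 = \left(316 + 7 \left(-14\right) \left(-4 - 14\right)\right) + 309 = \left(316 + 7 \left(-14\right) \left(-18\right)\right) + 309 = \left(316 + 1764\right) + 309 = 2080 + 309 = 2389$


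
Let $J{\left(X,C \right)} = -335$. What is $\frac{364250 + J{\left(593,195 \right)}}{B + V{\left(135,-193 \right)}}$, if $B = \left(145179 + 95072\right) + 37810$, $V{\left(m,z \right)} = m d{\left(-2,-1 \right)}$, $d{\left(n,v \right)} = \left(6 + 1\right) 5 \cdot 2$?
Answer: $\frac{121305}{95837} \approx 1.2657$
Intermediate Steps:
$d{\left(n,v \right)} = 70$ ($d{\left(n,v \right)} = 7 \cdot 5 \cdot 2 = 35 \cdot 2 = 70$)
$V{\left(m,z \right)} = 70 m$ ($V{\left(m,z \right)} = m 70 = 70 m$)
$B = 278061$ ($B = 240251 + 37810 = 278061$)
$\frac{364250 + J{\left(593,195 \right)}}{B + V{\left(135,-193 \right)}} = \frac{364250 - 335}{278061 + 70 \cdot 135} = \frac{363915}{278061 + 9450} = \frac{363915}{287511} = 363915 \cdot \frac{1}{287511} = \frac{121305}{95837}$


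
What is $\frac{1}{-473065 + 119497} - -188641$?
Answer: $\frac{66697421087}{353568} \approx 1.8864 \cdot 10^{5}$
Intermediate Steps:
$\frac{1}{-473065 + 119497} - -188641 = \frac{1}{-353568} + 188641 = - \frac{1}{353568} + 188641 = \frac{66697421087}{353568}$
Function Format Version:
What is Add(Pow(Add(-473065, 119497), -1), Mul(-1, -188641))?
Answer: Rational(66697421087, 353568) ≈ 1.8864e+5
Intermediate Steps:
Add(Pow(Add(-473065, 119497), -1), Mul(-1, -188641)) = Add(Pow(-353568, -1), 188641) = Add(Rational(-1, 353568), 188641) = Rational(66697421087, 353568)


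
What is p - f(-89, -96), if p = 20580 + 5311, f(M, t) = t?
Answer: 25987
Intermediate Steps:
p = 25891
p - f(-89, -96) = 25891 - 1*(-96) = 25891 + 96 = 25987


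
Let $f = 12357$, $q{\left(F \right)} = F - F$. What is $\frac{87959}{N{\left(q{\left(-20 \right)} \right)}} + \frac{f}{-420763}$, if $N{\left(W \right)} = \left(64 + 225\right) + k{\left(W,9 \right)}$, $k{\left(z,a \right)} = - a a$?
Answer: $\frac{37007322461}{87518704} \approx 422.85$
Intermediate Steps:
$q{\left(F \right)} = 0$
$k{\left(z,a \right)} = - a^{2}$
$N{\left(W \right)} = 208$ ($N{\left(W \right)} = \left(64 + 225\right) - 9^{2} = 289 - 81 = 208$)
$\frac{87959}{N{\left(q{\left(-20 \right)} \right)}} + \frac{f}{-420763} = \frac{87959}{208} + \frac{12357}{-420763} = 87959 \cdot \frac{1}{208} + 12357 \left(- \frac{1}{420763}\right) = \frac{87959}{208} - \frac{12357}{420763} = \frac{37007322461}{87518704}$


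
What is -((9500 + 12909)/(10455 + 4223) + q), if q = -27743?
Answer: 407189345/14678 ≈ 27741.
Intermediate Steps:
-((9500 + 12909)/(10455 + 4223) + q) = -((9500 + 12909)/(10455 + 4223) - 27743) = -(22409/14678 - 27743) = -1*(-407189345/14678) = 407189345/14678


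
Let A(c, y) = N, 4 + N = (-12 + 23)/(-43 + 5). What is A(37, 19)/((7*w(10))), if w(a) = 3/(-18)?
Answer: 489/133 ≈ 3.6767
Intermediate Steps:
w(a) = -⅙ (w(a) = 3*(-1/18) = -⅙)
N = -163/38 (N = -4 + (-12 + 23)/(-43 + 5) = -4 + 11/(-38) = -4 + 11*(-1/38) = -4 - 11/38 = -163/38 ≈ -4.2895)
A(c, y) = -163/38
A(37, 19)/((7*w(10))) = -163/(38*(7*(-⅙))) = -163/(38*(-7/6)) = -163/38*(-6/7) = 489/133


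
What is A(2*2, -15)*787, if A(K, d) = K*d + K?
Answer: -44072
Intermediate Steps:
A(K, d) = K + K*d
A(2*2, -15)*787 = ((2*2)*(1 - 15))*787 = (4*(-14))*787 = -56*787 = -44072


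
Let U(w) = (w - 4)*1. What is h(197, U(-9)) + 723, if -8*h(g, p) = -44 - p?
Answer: 5815/8 ≈ 726.88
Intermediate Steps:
U(w) = -4 + w (U(w) = (-4 + w)*1 = -4 + w)
h(g, p) = 11/2 + p/8 (h(g, p) = -(-44 - p)/8 = 11/2 + p/8)
h(197, U(-9)) + 723 = (11/2 + (-4 - 9)/8) + 723 = (11/2 + (⅛)*(-13)) + 723 = (11/2 - 13/8) + 723 = 31/8 + 723 = 5815/8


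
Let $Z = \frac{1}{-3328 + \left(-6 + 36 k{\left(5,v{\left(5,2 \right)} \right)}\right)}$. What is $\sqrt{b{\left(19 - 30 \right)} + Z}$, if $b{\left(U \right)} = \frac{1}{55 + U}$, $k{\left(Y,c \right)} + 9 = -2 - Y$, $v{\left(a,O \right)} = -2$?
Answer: $\frac{\sqrt{41569165}}{43010} \approx 0.1499$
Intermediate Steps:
$k{\left(Y,c \right)} = -11 - Y$ ($k{\left(Y,c \right)} = -9 - \left(2 + Y\right) = -11 - Y$)
$Z = - \frac{1}{3910}$ ($Z = \frac{1}{-3328 + \left(-6 + 36 \left(-11 - 5\right)\right)} = \frac{1}{-3328 + \left(-6 + 36 \left(-16\right)\right)} = \frac{1}{-3328 - 582} = \frac{1}{-3910} = - \frac{1}{3910} \approx -0.00025575$)
$\sqrt{b{\left(19 - 30 \right)} + Z} = \sqrt{\frac{1}{55 + \left(19 - 30\right)} - \frac{1}{3910}} = \sqrt{\frac{1}{55 - 11} - \frac{1}{3910}} = \sqrt{\frac{1}{44} - \frac{1}{3910}} = \sqrt{\frac{1933}{86020}} = \frac{\sqrt{41569165}}{43010}$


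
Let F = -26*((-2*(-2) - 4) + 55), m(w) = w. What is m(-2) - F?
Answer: 1428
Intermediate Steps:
F = -1430 (F = -26*((4 - 4) + 55) = -26*(0 + 55) = -26*55 = -1430)
m(-2) - F = -2 - 1*(-1430) = -2 + 1430 = 1428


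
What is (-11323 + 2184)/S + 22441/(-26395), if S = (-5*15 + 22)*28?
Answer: 207921461/39170180 ≈ 5.3082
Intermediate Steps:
S = -1484 (S = (-75 + 22)*28 = -53*28 = -1484)
(-11323 + 2184)/S + 22441/(-26395) = (-11323 + 2184)/(-1484) + 22441/(-26395) = -9139*(-1/1484) + 22441*(-1/26395) = 9139/1484 - 22441/26395 = 207921461/39170180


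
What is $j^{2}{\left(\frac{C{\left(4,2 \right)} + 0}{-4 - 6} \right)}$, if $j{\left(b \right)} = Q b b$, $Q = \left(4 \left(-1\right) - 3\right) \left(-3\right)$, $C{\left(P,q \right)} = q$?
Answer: $\frac{441}{625} \approx 0.7056$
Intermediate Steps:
$Q = 21$ ($Q = \left(-4 - 3\right) \left(-3\right) = \left(-7\right) \left(-3\right) = 21$)
$j{\left(b \right)} = 21 b^{2}$ ($j{\left(b \right)} = 21 b b = 21 b^{2}$)
$j^{2}{\left(\frac{C{\left(4,2 \right)} + 0}{-4 - 6} \right)} = \left(21 \left(\frac{2 + 0}{-4 - 6}\right)^{2}\right)^{2} = \left(21 \left(\frac{2}{-10}\right)^{2}\right)^{2} = \left(21 \left(2 \left(- \frac{1}{10}\right)\right)^{2}\right)^{2} = \left(21 \left(- \frac{1}{5}\right)^{2}\right)^{2} = \left(21 \cdot \frac{1}{25}\right)^{2} = \left(\frac{21}{25}\right)^{2} = \frac{441}{625}$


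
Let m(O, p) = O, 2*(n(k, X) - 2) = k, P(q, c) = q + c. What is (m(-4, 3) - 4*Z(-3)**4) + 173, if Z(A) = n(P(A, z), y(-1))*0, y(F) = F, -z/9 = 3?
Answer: 169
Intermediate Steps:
z = -27 (z = -9*3 = -27)
P(q, c) = c + q
n(k, X) = 2 + k/2
Z(A) = 0 (Z(A) = (2 + (-27 + A)/2)*0 = (2 + (-27/2 + A/2))*0 = (-23/2 + A/2)*0 = 0)
(m(-4, 3) - 4*Z(-3)**4) + 173 = (-4 - 4*0**4) + 173 = (-4 - 4*0) + 173 = (-4 + 0) + 173 = -4 + 173 = 169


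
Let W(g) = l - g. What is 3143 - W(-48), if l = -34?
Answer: 3129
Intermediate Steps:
W(g) = -34 - g
3143 - W(-48) = 3143 - (-34 - 1*(-48)) = 3143 - (-34 + 48) = 3143 - 1*14 = 3143 - 14 = 3129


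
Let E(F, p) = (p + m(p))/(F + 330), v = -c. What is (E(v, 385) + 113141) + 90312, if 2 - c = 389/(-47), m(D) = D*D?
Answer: 3064272901/15027 ≈ 2.0392e+5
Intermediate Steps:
m(D) = D²
c = 483/47 (c = 2 - 389/(-47) = 2 - 389*(-1)/47 = 2 - 1*(-389/47) = 2 + 389/47 = 483/47 ≈ 10.277)
v = -483/47 (v = -1*483/47 = -483/47 ≈ -10.277)
E(F, p) = (p + p²)/(330 + F) (E(F, p) = (p + p²)/(F + 330) = (p + p²)/(330 + F))
(E(v, 385) + 113141) + 90312 = (385*(1 + 385)/(330 - 483/47) + 113141) + 90312 = (385*386/(15027/47) + 113141) + 90312 = (385*(47/15027)*386 + 113141) + 90312 = (6984670/15027 + 113141) + 90312 = 1707154477/15027 + 90312 = 3064272901/15027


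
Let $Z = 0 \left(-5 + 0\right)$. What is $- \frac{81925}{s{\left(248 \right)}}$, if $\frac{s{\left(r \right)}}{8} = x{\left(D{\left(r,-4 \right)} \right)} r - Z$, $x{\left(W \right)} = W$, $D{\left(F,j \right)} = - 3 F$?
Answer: $\frac{81925}{1476096} \approx 0.055501$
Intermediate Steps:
$Z = 0$ ($Z = 0 \left(-5\right) = 0$)
$s{\left(r \right)} = - 24 r^{2}$ ($s{\left(r \right)} = 8 \left(- 3 r r - 0\right) = 8 \left(- 3 r^{2} + 0\right) = 8 \left(- 3 r^{2}\right) = - 24 r^{2}$)
$- \frac{81925}{s{\left(248 \right)}} = - \frac{81925}{\left(-24\right) 248^{2}} = - \frac{81925}{\left(-24\right) 61504} = - \frac{81925}{-1476096} = \left(-81925\right) \left(- \frac{1}{1476096}\right) = \frac{81925}{1476096}$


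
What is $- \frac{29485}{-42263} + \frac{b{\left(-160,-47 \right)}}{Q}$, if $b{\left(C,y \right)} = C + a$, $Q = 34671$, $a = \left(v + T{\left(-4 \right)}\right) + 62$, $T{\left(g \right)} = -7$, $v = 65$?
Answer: $\frac{78506455}{112715421} \approx 0.6965$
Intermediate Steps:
$a = 120$ ($a = \left(65 - 7\right) + 62 = 58 + 62 = 120$)
$b{\left(C,y \right)} = 120 + C$ ($b{\left(C,y \right)} = C + 120 = 120 + C$)
$- \frac{29485}{-42263} + \frac{b{\left(-160,-47 \right)}}{Q} = - \frac{29485}{-42263} + \frac{120 - 160}{34671} = \left(-29485\right) \left(- \frac{1}{42263}\right) - \frac{40}{34671} = \frac{29485}{42263} - \frac{40}{34671} = \frac{78506455}{112715421}$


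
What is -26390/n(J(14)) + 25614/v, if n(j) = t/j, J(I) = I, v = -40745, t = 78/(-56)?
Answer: 32423164358/122235 ≈ 2.6525e+5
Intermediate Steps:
t = -39/28 (t = 78*(-1/56) = -39/28 ≈ -1.3929)
n(j) = -39/(28*j)
-26390/n(J(14)) + 25614/v = -26390/((-39/28/14)) + 25614/(-40745) = -26390/((-39/28*1/14)) + 25614*(-1/40745) = -26390/(-39/392) - 25614/40745 = -26390*(-392/39) - 25614/40745 = 795760/3 - 25614/40745 = 32423164358/122235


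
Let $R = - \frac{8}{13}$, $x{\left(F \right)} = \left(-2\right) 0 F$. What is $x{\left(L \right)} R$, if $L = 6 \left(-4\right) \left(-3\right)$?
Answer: $0$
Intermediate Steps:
$L = 72$ ($L = \left(-24\right) \left(-3\right) = 72$)
$x{\left(F \right)} = 0$ ($x{\left(F \right)} = 0 F = 0$)
$R = - \frac{8}{13}$ ($R = \left(-8\right) \frac{1}{13} = - \frac{8}{13} \approx -0.61539$)
$x{\left(L \right)} R = 0 \left(- \frac{8}{13}\right) = 0$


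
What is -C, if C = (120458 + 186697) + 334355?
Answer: -641510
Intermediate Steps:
C = 641510 (C = 307155 + 334355 = 641510)
-C = -1*641510 = -641510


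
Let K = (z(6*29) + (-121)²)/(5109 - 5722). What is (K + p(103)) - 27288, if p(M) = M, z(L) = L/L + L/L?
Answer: -16679048/613 ≈ -27209.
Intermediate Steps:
z(L) = 2 (z(L) = 1 + 1 = 2)
K = -14643/613 (K = (2 + (-121)²)/(5109 - 5722) = (2 + 14641)/(-613) = 14643*(-1/613) = -14643/613 ≈ -23.887)
(K + p(103)) - 27288 = (-14643/613 + 103) - 27288 = 48496/613 - 27288 = -16679048/613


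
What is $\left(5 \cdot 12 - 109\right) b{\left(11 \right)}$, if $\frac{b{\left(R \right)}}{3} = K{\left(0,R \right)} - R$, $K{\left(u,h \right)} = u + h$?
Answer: $0$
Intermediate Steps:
$K{\left(u,h \right)} = h + u$
$b{\left(R \right)} = 0$ ($b{\left(R \right)} = 3 \left(\left(R + 0\right) - R\right) = 3 \left(R - R\right) = 3 \cdot 0 = 0$)
$\left(5 \cdot 12 - 109\right) b{\left(11 \right)} = \left(5 \cdot 12 - 109\right) 0 = \left(60 - 109\right) 0 = \left(-49\right) 0 = 0$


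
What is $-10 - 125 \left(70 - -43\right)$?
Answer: $-14135$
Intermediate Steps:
$-10 - 125 \left(70 - -43\right) = -10 - 125 \left(70 + 43\right) = -10 - 14125 = -14135$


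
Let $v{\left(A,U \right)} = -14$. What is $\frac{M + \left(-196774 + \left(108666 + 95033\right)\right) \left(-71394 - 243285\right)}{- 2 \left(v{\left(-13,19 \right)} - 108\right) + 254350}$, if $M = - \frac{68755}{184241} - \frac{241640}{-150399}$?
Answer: $- \frac{30191783878577258965}{3527356863854223} \approx -8559.3$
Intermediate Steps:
$M = \frac{34179311995}{27709662159}$ ($M = \left(-68755\right) \frac{1}{184241} - - \frac{241640}{150399} = - \frac{68755}{184241} + \frac{241640}{150399} = \frac{34179311995}{27709662159} \approx 1.2335$)
$\frac{M + \left(-196774 + \left(108666 + 95033\right)\right) \left(-71394 - 243285\right)}{- 2 \left(v{\left(-13,19 \right)} - 108\right) + 254350} = \frac{\frac{34179311995}{27709662159} + \left(-196774 + \left(108666 + 95033\right)\right) \left(-71394 - 243285\right)}{- 2 \left(-14 - 108\right) + 254350} = \frac{\frac{34179311995}{27709662159} + \left(-196774 + 203699\right) \left(-314679\right)}{\left(-2\right) \left(-122\right) + 254350} = \frac{\frac{34179311995}{27709662159} + 6925 \left(-314679\right)}{244 + 254350} = \frac{\frac{34179311995}{27709662159} - 2179152075}{254594} = \left(- \frac{60383567757154517930}{27709662159}\right) \frac{1}{254594} = - \frac{30191783878577258965}{3527356863854223}$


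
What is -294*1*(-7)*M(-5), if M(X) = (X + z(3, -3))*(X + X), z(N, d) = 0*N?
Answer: 102900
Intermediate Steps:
z(N, d) = 0
M(X) = 2*X**2 (M(X) = (X + 0)*(X + X) = X*(2*X) = 2*X**2)
-294*1*(-7)*M(-5) = -294*1*(-7)*2*(-5)**2 = -(-2058)*2*25 = -(-2058)*50 = -294*(-350) = 102900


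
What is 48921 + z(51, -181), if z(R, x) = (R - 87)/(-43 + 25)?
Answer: 48923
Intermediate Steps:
z(R, x) = 29/6 - R/18 (z(R, x) = (-87 + R)/(-18) = (-87 + R)*(-1/18) = 29/6 - R/18)
48921 + z(51, -181) = 48921 + (29/6 - 1/18*51) = 48921 + (29/6 - 17/6) = 48921 + 2 = 48923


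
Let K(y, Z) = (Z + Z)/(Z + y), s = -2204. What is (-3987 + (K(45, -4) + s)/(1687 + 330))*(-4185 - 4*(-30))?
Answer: 1340650459215/82697 ≈ 1.6212e+7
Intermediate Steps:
K(y, Z) = 2*Z/(Z + y) (K(y, Z) = (2*Z)/(Z + y) = 2*Z/(Z + y))
(-3987 + (K(45, -4) + s)/(1687 + 330))*(-4185 - 4*(-30)) = (-3987 + (2*(-4)/(-4 + 45) - 2204)/(1687 + 330))*(-4185 - 4*(-30)) = (-3987 + (2*(-4)/41 - 2204)/2017)*(-4185 + 120) = (-3987 + (2*(-4)*(1/41) - 2204)*(1/2017))*(-4065) = (-3987 + (-8/41 - 2204)*(1/2017))*(-4065) = (-3987 - 90372/41*1/2017)*(-4065) = (-3987 - 90372/82697)*(-4065) = -329803311/82697*(-4065) = 1340650459215/82697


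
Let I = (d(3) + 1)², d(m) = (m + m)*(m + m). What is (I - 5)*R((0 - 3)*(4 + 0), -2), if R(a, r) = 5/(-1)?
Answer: -6820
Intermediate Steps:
d(m) = 4*m² (d(m) = (2*m)*(2*m) = 4*m²)
R(a, r) = -5 (R(a, r) = 5*(-1) = -5)
I = 1369 (I = (4*3² + 1)² = (4*9 + 1)² = (36 + 1)² = 37² = 1369)
(I - 5)*R((0 - 3)*(4 + 0), -2) = (1369 - 5)*(-5) = 1364*(-5) = -6820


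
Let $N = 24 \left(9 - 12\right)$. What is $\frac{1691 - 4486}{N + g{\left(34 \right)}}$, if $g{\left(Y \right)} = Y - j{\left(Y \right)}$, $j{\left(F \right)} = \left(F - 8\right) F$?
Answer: $\frac{2795}{922} \approx 3.0315$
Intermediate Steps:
$j{\left(F \right)} = F \left(-8 + F\right)$ ($j{\left(F \right)} = \left(F - 8\right) F = \left(-8 + F\right) F = F \left(-8 + F\right)$)
$g{\left(Y \right)} = Y - Y \left(-8 + Y\right)$
$N = -72$ ($N = 24 \left(-3\right) = -72$)
$\frac{1691 - 4486}{N + g{\left(34 \right)}} = \frac{1691 - 4486}{-72 + 34 \left(9 - 34\right)} = - \frac{2795}{-72 + 34 \left(9 - 34\right)} = - \frac{2795}{-72 + 34 \left(-25\right)} = - \frac{2795}{-72 - 850} = - \frac{2795}{-922} = \left(-2795\right) \left(- \frac{1}{922}\right) = \frac{2795}{922}$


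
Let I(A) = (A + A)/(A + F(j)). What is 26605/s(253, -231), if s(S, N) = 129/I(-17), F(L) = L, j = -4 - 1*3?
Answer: 452285/1548 ≈ 292.17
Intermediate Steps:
j = -7 (j = -4 - 3 = -7)
I(A) = 2*A/(-7 + A) (I(A) = (A + A)/(A - 7) = (2*A)/(-7 + A) = 2*A/(-7 + A))
s(S, N) = 1548/17 (s(S, N) = 129/((2*(-17)/(-7 - 17))) = 129/((2*(-17)/(-24))) = 129/((2*(-17)*(-1/24))) = 129/(17/12) = 129*(12/17) = 1548/17)
26605/s(253, -231) = 26605/(1548/17) = 26605*(17/1548) = 452285/1548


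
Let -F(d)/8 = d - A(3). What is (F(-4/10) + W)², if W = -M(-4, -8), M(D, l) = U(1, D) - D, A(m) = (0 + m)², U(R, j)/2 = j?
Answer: 156816/25 ≈ 6272.6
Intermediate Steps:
U(R, j) = 2*j
A(m) = m²
M(D, l) = D (M(D, l) = 2*D - D = D)
W = 4 (W = -1*(-4) = 4)
F(d) = 72 - 8*d (F(d) = -8*(d - 1*3²) = -8*(d - 1*9) = -8*(d - 9) = -8*(-9 + d) = 72 - 8*d)
(F(-4/10) + W)² = ((72 - (-32)/10) + 4)² = ((72 - 8*(-⅖)) + 4)² = ((72 + 16/5) + 4)² = (376/5 + 4)² = (396/5)² = 156816/25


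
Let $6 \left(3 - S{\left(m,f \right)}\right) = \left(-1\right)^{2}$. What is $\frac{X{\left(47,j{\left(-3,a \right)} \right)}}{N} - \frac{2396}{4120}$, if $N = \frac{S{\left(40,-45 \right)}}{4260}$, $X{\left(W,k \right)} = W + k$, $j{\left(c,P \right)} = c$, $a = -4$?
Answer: $\frac{1158369017}{17510} \approx 66155.0$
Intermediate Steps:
$S{\left(m,f \right)} = \frac{17}{6}$ ($S{\left(m,f \right)} = 3 - \frac{\left(-1\right)^{2}}{6} = 3 - \frac{1}{6} = \frac{17}{6}$)
$N = \frac{17}{25560}$ ($N = \frac{17}{6 \cdot 4260} = \frac{17}{6} \cdot \frac{1}{4260} = \frac{17}{25560} \approx 0.0006651$)
$\frac{X{\left(47,j{\left(-3,a \right)} \right)}}{N} - \frac{2396}{4120} = \frac{47 - 3}{\frac{17}{25560}} - \frac{2396}{4120} = 44 \cdot \frac{25560}{17} - \frac{599}{1030} = \frac{1124640}{17} - \frac{599}{1030} = \frac{1158369017}{17510}$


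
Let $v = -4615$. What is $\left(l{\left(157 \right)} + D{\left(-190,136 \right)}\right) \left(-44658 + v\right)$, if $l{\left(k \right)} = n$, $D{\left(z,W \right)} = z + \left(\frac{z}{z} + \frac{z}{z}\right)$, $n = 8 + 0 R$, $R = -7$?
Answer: $8869140$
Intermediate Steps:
$n = 8$ ($n = 8 + 0 \left(-7\right) = 8 + 0 = 8$)
$D{\left(z,W \right)} = 2 + z$ ($D{\left(z,W \right)} = z + \left(1 + 1\right) = z + 2 = 2 + z$)
$l{\left(k \right)} = 8$
$\left(l{\left(157 \right)} + D{\left(-190,136 \right)}\right) \left(-44658 + v\right) = \left(8 + \left(2 - 190\right)\right) \left(-44658 - 4615\right) = \left(8 - 188\right) \left(-49273\right) = \left(-180\right) \left(-49273\right) = 8869140$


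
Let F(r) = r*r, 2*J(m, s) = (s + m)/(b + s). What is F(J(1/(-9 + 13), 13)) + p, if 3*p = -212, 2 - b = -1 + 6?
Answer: -1348373/19200 ≈ -70.228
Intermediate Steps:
b = -3 (b = 2 - (-1 + 6) = 2 - 1*5 = 2 - 5 = -3)
p = -212/3 (p = (1/3)*(-212) = -212/3 ≈ -70.667)
J(m, s) = (m + s)/(2*(-3 + s)) (J(m, s) = ((s + m)/(-3 + s))/2 = ((m + s)/(-3 + s))/2 = (m + s)/(2*(-3 + s)))
F(r) = r**2
F(J(1/(-9 + 13), 13)) + p = ((1/(-9 + 13) + 13)/(2*(-3 + 13)))**2 - 212/3 = ((1/2)*(1/4 + 13)/10)**2 - 212/3 = ((1/2)*(1/10)*(1/4 + 13))**2 - 212/3 = ((1/2)*(1/10)*(53/4))**2 - 212/3 = (53/80)**2 - 212/3 = 2809/6400 - 212/3 = -1348373/19200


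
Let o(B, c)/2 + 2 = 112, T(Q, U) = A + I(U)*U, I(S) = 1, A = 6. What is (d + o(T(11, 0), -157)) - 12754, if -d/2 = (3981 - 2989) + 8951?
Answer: -32420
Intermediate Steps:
T(Q, U) = 6 + U (T(Q, U) = 6 + 1*U = 6 + U)
o(B, c) = 220 (o(B, c) = -4 + 2*112 = -4 + 224 = 220)
d = -19886 (d = -2*((3981 - 2989) + 8951) = -2*(992 + 8951) = -2*9943 = -19886)
(d + o(T(11, 0), -157)) - 12754 = (-19886 + 220) - 12754 = -19666 - 12754 = -32420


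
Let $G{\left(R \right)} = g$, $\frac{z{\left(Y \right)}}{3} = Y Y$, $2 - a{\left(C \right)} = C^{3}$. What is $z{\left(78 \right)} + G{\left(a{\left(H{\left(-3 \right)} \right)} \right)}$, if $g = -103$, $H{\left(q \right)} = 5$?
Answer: $18149$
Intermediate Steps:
$a{\left(C \right)} = 2 - C^{3}$
$z{\left(Y \right)} = 3 Y^{2}$ ($z{\left(Y \right)} = 3 Y Y = 3 Y^{2}$)
$G{\left(R \right)} = -103$
$z{\left(78 \right)} + G{\left(a{\left(H{\left(-3 \right)} \right)} \right)} = 3 \cdot 78^{2} - 103 = 3 \cdot 6084 - 103 = 18252 - 103 = 18149$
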